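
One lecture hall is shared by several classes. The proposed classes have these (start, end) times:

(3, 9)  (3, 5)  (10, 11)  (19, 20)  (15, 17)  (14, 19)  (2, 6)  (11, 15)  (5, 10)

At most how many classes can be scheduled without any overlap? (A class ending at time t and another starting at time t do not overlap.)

6

By end time: (3,5), (2,6), (3,9), (5,10), (10,11), (11,15), (15,17), (14,19), (19,20).
Pick (3,5); next start ≥ 5 → (5,10); next start ≥ 10 → (10,11); next start ≥ 11 → (11,15); next start ≥ 15 → (15,17); next start ≥ 17 → (19,20).
Selected 6 classes.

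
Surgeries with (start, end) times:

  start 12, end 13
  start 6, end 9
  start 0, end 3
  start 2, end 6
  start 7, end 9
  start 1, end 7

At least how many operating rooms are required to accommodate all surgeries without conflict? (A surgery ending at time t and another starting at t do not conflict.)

3

The answer is the maximum number of intervals overlapping at any instant.
Events (time:±→running): 0:+→1 1:+→2 2:+→3 … peak 3.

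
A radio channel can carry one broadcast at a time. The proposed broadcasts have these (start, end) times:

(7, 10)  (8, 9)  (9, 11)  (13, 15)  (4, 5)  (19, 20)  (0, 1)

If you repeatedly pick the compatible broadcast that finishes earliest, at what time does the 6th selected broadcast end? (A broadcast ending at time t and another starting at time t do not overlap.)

20

By end time: (0,1), (4,5), (8,9), (7,10), (9,11), (13,15), (19,20).
Pick (0,1); next start ≥ 1 → (4,5); next start ≥ 5 → (8,9); next start ≥ 9 → (9,11); next start ≥ 11 → (13,15); next start ≥ 15 → (19,20).
Selected: (0,1) (4,5) (8,9) (9,11) (13,15) (19,20)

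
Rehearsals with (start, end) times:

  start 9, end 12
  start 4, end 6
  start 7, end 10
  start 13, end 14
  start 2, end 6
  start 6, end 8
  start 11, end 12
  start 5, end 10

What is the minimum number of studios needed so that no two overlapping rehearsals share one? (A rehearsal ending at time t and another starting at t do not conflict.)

3

Count concurrent intervals with a sweep; the peak is the room count.
Events (time:±→running): 2:+→1 4:+→2 5:+→3 … peak 3.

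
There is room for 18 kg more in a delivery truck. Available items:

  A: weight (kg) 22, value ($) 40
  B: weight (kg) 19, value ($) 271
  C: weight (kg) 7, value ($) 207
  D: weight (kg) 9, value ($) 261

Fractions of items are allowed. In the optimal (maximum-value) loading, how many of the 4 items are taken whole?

2

Ratios (sorted): C 29.57, D 29.00, B 14.26, A 1.82
take C (7 @ 207); take D (9 @ 261); take 2/19 of B → 28.53. Capacity used 18/18.
2 item(s) taken whole; one partial (take 2/19 of B).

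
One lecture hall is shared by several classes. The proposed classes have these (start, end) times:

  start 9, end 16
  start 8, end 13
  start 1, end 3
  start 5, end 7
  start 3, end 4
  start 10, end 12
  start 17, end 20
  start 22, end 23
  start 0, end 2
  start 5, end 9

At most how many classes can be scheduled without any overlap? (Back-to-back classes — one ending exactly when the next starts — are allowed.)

By end time: (0,2), (1,3), (3,4), (5,7), (5,9), (10,12), (8,13), (9,16), (17,20), (22,23).
Pick (0,2); next start ≥ 2 → (3,4); next start ≥ 4 → (5,7); next start ≥ 7 → (10,12); next start ≥ 12 → (17,20); next start ≥ 20 → (22,23).
Selected 6 classes.

6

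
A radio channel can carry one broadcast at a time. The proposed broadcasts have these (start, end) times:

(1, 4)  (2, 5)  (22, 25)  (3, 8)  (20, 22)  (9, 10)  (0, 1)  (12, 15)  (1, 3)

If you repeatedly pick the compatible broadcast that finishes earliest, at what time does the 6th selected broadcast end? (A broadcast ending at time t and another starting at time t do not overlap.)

Sort by end time and greedily take each interval whose start is ≥ the last chosen end.
By end time: (0,1), (1,3), (1,4), (2,5), (3,8), (9,10), (12,15), (20,22), (22,25).
Pick (0,1); next start ≥ 1 → (1,3); next start ≥ 3 → (3,8); next start ≥ 8 → (9,10); next start ≥ 10 → (12,15); next start ≥ 15 → (20,22); next start ≥ 22 → (22,25).
Selected: (0,1) (1,3) (3,8) (9,10) (12,15) (20,22) (22,25)

22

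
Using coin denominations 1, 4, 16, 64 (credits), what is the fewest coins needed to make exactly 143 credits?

8

Use the largest denomination that fits, subtract, and repeat.
143 = 2×64 + 3×4 + 3×1
Total coins = 2 + 3 + 3 = 8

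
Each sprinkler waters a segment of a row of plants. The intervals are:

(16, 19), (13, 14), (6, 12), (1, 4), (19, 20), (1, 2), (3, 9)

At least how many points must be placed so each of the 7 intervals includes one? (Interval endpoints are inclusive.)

Sorted: [1,2] [1,4] [3,9] [6,12] [13,14] [16,19] [19,20]
{[1,2],[1,4]} hit by 2; {[3,9],[6,12]} hit by 9; {[13,14]} hit by 14; {[16,19],[19,20]} hit by 19.
Points: 2, 9, 14, 19 (4 total).

4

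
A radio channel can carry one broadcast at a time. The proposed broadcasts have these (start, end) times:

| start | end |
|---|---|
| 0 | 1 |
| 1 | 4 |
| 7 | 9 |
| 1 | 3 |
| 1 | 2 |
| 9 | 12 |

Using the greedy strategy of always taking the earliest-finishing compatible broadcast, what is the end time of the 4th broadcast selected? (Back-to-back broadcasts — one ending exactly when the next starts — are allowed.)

12

Sort by end time and greedily take each interval whose start is ≥ the last chosen end.
Sorted by end: (0,1)  (1,2)  (1,3)  (1,4)  (7,9)  (9,12)
take (0,1); take (1,2); take (7,9); take (9,12).
Selected: (0,1) (1,2) (7,9) (9,12)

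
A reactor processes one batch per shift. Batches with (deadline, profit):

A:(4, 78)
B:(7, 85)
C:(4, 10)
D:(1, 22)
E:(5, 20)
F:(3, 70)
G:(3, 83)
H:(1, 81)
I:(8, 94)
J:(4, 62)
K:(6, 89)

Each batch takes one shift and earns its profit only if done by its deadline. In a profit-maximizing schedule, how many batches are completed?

Sort by profit descending; place each in the latest free slot ≤ its deadline.
Profit order: I=94 K=89 B=85 G=83 H=81 A=78 F=70 J=62 D=22 E=20 C=10
Assign: I→slot 8, K→slot 6, B→slot 7, G→slot 3, H→slot 1, A→slot 4, F→slot 2, J skipped, D skipped, E→slot 5, C skipped.
Slots: [1:H] [2:F] [3:G] [4:A] [5:E] [6:K] [7:B] [8:I]
8 of 11 scheduled.

8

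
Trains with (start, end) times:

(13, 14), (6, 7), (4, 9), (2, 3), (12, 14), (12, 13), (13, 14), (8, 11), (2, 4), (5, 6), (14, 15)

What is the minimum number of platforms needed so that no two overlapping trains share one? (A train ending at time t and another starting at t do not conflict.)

Count concurrent intervals with a sweep; the peak is the room count.
Events (time:±→running): 2:+→1 2:+→2 3:-→1 4:-→0 4:+→1 5:+→2 6:-→1 6:+→2 7:-→1 8:+→2 9:-→1 11:-→0 12:+→1 12:+→2 13:-→1 13:+→2 13:+→3 … peak 3.

3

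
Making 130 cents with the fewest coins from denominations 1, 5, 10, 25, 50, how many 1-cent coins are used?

0

Greedy: take as many of the largest coin as possible, then repeat with the remainder.
130 = 2×50 + 1×25 + 1×5
Count of 1: 0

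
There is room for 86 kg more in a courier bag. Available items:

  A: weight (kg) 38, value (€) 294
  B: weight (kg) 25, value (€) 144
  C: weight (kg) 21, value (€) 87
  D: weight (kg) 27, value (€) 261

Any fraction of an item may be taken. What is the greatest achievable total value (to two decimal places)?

Greedy by value/weight ratio, highest first.
Order: D (261/27=9.67) > A (294/38=7.74) > B (144/25=5.76) > C (87/21=4.14)
Fill: take D (27 @ 261) → take A (38 @ 294) → take 21/25 of B → 120.96; 86/86 used.
Total value = 675.96

675.96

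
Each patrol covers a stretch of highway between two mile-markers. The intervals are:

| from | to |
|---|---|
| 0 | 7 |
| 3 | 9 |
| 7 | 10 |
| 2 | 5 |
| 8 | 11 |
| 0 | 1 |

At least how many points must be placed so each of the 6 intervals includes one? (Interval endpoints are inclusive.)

By right end: [0,1]  [2,5]  [0,7]  [3,9]  [7,10]  [8,11]
[0,1] uncovered → point at 1; [2,5] uncovered → point at 5; [7,10] uncovered → point at 10.
Points: 1, 5, 10 (3 total).

3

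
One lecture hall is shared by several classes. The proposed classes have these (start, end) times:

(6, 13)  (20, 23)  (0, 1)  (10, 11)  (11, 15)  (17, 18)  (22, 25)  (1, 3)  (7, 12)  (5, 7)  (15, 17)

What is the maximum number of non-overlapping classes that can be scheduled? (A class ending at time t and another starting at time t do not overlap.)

Greedy by earliest finish: after sorting by end time, pick each interval compatible with the last pick.
Sorted by end: (0,1)  (1,3)  (5,7)  (10,11)  (7,12)  (6,13)  (11,15)  (15,17)  (17,18)  (20,23)  (22,25)
take (0,1); take (1,3); take (5,7); take (10,11); skip (7,12); skip (6,13); take (11,15); take (15,17); take (17,18); take (20,23).
Selected 8 classes.

8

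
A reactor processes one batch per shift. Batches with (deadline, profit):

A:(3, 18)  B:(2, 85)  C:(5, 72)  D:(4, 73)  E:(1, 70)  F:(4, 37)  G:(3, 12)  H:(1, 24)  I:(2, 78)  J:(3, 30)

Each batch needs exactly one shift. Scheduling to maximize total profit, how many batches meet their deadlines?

By profit: B(d2,85), I(d2,78), D(d4,73), C(d5,72), E(d1,70), F(d4,37), J(d3,30), H(d1,24), A(d3,18), G(d3,12)
B→slot 2; I→slot 1; D→slot 4; C→slot 5; E skipped; F→slot 3; J skipped; H skipped; A skipped; G skipped.
5 of 10 scheduled.

5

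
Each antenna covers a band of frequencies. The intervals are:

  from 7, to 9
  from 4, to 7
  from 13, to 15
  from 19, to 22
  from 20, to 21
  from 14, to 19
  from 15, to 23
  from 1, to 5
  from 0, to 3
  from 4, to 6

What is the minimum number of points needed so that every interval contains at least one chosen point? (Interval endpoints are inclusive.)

5

Process intervals by earliest right end; each time one isn't hit yet, stab at its right endpoint.
By right end: [0,3]  [1,5]  [4,6]  [4,7]  [7,9]  [13,15]  [14,19]  [20,21]  [19,22]  [15,23]
[0,3] uncovered → point at 3; [4,6] uncovered → point at 6; [7,9] uncovered → point at 9; [13,15] uncovered → point at 15; [20,21] uncovered → point at 21.
Points: 3, 6, 9, 15, 21 (5 total).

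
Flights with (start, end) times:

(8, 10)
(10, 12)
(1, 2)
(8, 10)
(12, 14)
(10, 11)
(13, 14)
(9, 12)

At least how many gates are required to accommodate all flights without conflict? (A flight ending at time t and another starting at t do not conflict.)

The answer is the maximum number of intervals overlapping at any instant.
Events (time:±→running): 1:+→1 2:-→0 8:+→1 8:+→2 9:+→3 … peak 3.

3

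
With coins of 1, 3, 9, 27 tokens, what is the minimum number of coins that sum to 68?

6

Use the largest denomination that fits, subtract, and repeat.
68 − 2×27→14 − 1×9→5 − 1×3→2 − 2×1→0
Total coins = 2 + 1 + 1 + 2 = 6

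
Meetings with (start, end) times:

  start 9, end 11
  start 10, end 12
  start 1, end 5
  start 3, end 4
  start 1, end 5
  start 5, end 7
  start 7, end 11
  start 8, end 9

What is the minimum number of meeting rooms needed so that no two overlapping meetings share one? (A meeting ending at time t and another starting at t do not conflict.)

3

Count concurrent intervals with a sweep; the peak is the room count.
Events (time:±→running): 1:+→1 1:+→2 3:+→3 … peak 3.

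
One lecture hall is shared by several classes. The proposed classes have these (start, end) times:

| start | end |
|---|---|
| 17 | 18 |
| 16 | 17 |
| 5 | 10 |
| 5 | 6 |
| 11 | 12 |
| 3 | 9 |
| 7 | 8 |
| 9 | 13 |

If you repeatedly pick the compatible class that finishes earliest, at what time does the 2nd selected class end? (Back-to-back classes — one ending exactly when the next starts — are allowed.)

8

By end time: (5,6), (7,8), (3,9), (5,10), (11,12), (9,13), (16,17), (17,18).
Pick (5,6); next start ≥ 6 → (7,8); next start ≥ 8 → (11,12); next start ≥ 12 → (16,17); next start ≥ 17 → (17,18).
Selected: (5,6) (7,8) (11,12) (16,17) (17,18)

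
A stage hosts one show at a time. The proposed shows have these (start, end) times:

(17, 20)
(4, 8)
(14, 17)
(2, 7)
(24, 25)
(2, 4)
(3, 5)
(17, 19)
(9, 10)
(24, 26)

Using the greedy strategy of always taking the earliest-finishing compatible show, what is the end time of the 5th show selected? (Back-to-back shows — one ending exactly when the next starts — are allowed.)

Greedy by earliest finish: after sorting by end time, pick each interval compatible with the last pick.
By end time: (2,4), (3,5), (2,7), (4,8), (9,10), (14,17), (17,19), (17,20), (24,25), (24,26).
Pick (2,4); next start ≥ 4 → (4,8); next start ≥ 8 → (9,10); next start ≥ 10 → (14,17); next start ≥ 17 → (17,19); next start ≥ 19 → (24,25).
Selected: (2,4) (4,8) (9,10) (14,17) (17,19) (24,25)

19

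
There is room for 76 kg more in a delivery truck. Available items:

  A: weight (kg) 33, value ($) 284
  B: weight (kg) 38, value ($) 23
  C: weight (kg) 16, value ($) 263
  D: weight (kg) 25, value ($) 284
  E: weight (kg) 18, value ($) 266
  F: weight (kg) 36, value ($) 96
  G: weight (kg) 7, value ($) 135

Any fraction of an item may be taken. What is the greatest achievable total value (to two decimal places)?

1034.06

Sort by value per unit weight and fill in that order.
Order: G (135/7=19.29) > C (263/16=16.44) > E (266/18=14.78) > D (284/25=11.36) > A (284/33=8.61) > F (96/36=2.67) > B (23/38=0.61)
Fill: take G (7 @ 135) → take C (16 @ 263) → take E (18 @ 266) → take D (25 @ 284) → take 10/33 of A → 86.06; 76/76 used.
Total value = 1034.06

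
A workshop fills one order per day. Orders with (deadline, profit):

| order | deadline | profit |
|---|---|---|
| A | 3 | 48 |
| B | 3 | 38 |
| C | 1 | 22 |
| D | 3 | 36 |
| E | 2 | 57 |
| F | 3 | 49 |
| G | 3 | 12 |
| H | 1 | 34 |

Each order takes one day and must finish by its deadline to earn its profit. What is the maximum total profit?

Sort by profit descending; place each in the latest free slot ≤ its deadline.
By profit: E(d2,57), F(d3,49), A(d3,48), B(d3,38), D(d3,36), H(d1,34), C(d1,22), G(d3,12)
E→slot 2; F→slot 3; A→slot 1; B skipped; D skipped; H skipped; C skipped; G skipped.
Profit = 48 + 57 + 49 = 154

154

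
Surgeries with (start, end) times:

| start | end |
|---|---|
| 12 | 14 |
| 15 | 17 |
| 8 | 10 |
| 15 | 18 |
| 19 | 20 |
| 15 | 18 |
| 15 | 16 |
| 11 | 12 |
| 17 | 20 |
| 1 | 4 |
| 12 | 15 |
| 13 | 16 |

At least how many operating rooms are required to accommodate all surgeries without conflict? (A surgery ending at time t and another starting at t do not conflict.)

The answer is the maximum number of intervals overlapping at any instant.
starts: [1, 8, 11, 12, 12, 13, 15, 15, 15, 15, 17, 19]
ends:   [4, 10, 12, 14, 15, 16, 16, 17, 18, 18, 20, 20]
s1→1 e4→0 s8→1 e10→0 s11→1 e12→0 s12→1 s12→2 s13→3 e14→2 e15→1 s15→2 s15→3 s15→4 s15→5  — peak 5.

5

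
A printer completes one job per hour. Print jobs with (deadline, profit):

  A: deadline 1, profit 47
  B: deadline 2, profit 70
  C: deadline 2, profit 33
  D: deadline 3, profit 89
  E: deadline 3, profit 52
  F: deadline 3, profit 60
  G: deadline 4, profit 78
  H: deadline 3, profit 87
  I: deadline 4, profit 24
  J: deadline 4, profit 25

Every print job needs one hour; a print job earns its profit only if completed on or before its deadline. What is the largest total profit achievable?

Take jobs in profit order; each goes to the latest open slot no later than its deadline.
Profit order: D=89 H=87 G=78 B=70 F=60 E=52 A=47 C=33 J=25 I=24
Assign: D→slot 3, H→slot 2, G→slot 4, B→slot 1, F skipped, E skipped, A skipped, C skipped, J skipped, I skipped.
Slots: [1:B] [2:H] [3:D] [4:G]
Profit = 70 + 87 + 89 + 78 = 324

324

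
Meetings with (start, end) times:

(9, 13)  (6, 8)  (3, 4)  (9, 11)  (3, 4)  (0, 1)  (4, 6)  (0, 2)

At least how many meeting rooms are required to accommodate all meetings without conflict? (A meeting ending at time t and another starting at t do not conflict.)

Count concurrent intervals with a sweep; the peak is the room count.
Events (time:±→running): 0:+→1 0:+→2 … peak 2.

2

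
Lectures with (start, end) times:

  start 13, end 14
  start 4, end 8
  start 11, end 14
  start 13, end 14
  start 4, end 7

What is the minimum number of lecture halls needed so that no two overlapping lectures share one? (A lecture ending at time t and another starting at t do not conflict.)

The answer is the maximum number of intervals overlapping at any instant.
starts: [4, 4, 11, 13, 13]
ends:   [7, 8, 14, 14, 14]
s4→1 s4→2 e7→1 e8→0 s11→1 s13→2 s13→3  — peak 3.

3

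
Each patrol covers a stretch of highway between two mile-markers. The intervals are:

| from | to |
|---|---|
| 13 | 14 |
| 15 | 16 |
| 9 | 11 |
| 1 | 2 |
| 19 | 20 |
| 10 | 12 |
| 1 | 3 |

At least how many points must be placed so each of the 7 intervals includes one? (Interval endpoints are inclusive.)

5

Sorted: [1,2] [1,3] [9,11] [10,12] [13,14] [15,16] [19,20]
{[1,2],[1,3]} hit by 2; {[9,11],[10,12]} hit by 11; {[13,14]} hit by 14; {[15,16]} hit by 16; {[19,20]} hit by 20.
Points: 2, 11, 14, 16, 20 (5 total).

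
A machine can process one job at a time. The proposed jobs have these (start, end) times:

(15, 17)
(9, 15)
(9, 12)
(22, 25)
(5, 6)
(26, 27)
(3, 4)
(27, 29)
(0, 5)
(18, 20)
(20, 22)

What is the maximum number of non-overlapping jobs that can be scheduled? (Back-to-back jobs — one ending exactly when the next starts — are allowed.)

9

Sorted by end: (3,4)  (0,5)  (5,6)  (9,12)  (9,15)  (15,17)  (18,20)  (20,22)  (22,25)  (26,27)  (27,29)
take (3,4); take (5,6); take (9,12); take (15,17); take (18,20); take (20,22); take (22,25); take (26,27); take (27,29).
Selected 9 jobs.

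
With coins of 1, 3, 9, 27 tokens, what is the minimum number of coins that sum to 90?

4

Greedy: take as many of the largest coin as possible, then repeat with the remainder.
90 − 3×27→9 − 1×9→0
Total coins = 3 + 1 = 4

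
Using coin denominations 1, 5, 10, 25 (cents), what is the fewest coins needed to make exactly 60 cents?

3

60 = 2×25 + 1×10
Total coins = 2 + 1 = 3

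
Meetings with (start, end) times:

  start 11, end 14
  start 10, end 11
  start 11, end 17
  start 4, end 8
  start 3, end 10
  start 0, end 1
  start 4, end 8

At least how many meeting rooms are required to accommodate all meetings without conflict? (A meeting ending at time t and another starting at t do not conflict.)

Events (time:±→running): 0:+→1 1:-→0 3:+→1 4:+→2 4:+→3 … peak 3.

3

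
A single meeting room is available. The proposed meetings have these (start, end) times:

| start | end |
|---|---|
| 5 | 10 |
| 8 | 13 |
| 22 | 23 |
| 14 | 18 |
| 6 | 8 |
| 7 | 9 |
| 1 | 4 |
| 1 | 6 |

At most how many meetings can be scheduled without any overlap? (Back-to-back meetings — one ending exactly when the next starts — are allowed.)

5

Greedy by earliest finish: after sorting by end time, pick each interval compatible with the last pick.
By end time: (1,4), (1,6), (6,8), (7,9), (5,10), (8,13), (14,18), (22,23).
Pick (1,4); next start ≥ 4 → (6,8); next start ≥ 8 → (8,13); next start ≥ 13 → (14,18); next start ≥ 18 → (22,23).
Selected 5 meetings.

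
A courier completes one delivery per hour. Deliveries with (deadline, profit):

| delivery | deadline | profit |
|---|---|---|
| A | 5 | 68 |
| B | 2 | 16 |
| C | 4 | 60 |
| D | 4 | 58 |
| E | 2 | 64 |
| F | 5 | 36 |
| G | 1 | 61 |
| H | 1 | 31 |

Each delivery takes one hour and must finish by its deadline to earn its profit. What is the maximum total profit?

311

Sort by profit descending; place each in the latest free slot ≤ its deadline.
By profit: A(d5,68), E(d2,64), G(d1,61), C(d4,60), D(d4,58), F(d5,36), H(d1,31), B(d2,16)
A→slot 5; E→slot 2; G→slot 1; C→slot 4; D→slot 3; F skipped; H skipped; B skipped.
Profit = 61 + 64 + 58 + 60 + 68 = 311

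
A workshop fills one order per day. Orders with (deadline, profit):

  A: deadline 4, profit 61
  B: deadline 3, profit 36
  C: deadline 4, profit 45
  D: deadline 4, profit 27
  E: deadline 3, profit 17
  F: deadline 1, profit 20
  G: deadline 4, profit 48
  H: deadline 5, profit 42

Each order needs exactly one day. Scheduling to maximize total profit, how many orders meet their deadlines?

5

By profit: A(d4,61), G(d4,48), C(d4,45), H(d5,42), B(d3,36), D(d4,27), F(d1,20), E(d3,17)
A→slot 4; G→slot 3; C→slot 2; H→slot 5; B→slot 1; D skipped; F skipped; E skipped.
5 of 8 scheduled.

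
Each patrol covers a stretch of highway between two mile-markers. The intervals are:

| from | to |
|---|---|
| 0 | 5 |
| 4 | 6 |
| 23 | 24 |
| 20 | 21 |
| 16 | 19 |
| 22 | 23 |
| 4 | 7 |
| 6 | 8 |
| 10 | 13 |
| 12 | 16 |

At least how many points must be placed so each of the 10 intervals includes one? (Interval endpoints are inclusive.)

6

By right end: [0,5]  [4,6]  [4,7]  [6,8]  [10,13]  [12,16]  [16,19]  [20,21]  [22,23]  [23,24]
[0,5] uncovered → point at 5; [6,8] uncovered → point at 8; [10,13] uncovered → point at 13; [16,19] uncovered → point at 19; [20,21] uncovered → point at 21; [22,23] uncovered → point at 23.
Points: 5, 8, 13, 19, 21, 23 (6 total).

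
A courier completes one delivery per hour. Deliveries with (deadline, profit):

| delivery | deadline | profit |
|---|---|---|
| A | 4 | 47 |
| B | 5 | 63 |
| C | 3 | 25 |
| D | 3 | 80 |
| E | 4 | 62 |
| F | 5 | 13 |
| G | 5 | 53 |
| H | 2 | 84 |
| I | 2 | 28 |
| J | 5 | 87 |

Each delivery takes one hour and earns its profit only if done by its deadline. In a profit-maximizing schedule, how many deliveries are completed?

By profit: J(d5,87), H(d2,84), D(d3,80), B(d5,63), E(d4,62), G(d5,53), A(d4,47), I(d2,28), C(d3,25), F(d5,13)
J→slot 5; H→slot 2; D→slot 3; B→slot 4; E→slot 1; G skipped; A skipped; I skipped; C skipped; F skipped.
5 of 10 scheduled.

5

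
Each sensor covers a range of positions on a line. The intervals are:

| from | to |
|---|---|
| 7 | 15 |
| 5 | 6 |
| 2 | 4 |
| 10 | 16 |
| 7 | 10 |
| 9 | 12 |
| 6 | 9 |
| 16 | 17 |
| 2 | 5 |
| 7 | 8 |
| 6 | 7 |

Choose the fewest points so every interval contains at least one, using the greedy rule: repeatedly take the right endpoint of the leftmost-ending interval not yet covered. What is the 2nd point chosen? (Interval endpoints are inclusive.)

6

Process intervals by earliest right end; each time one isn't hit yet, stab at its right endpoint.
By right end: [2,4]  [2,5]  [5,6]  [6,7]  [7,8]  [6,9]  [7,10]  [9,12]  [7,15]  [10,16]  [16,17]
[2,4] uncovered → point at 4; [5,6] uncovered → point at 6; [7,8] uncovered → point at 8; [9,12] uncovered → point at 12; [16,17] uncovered → point at 17.
Points: 4, 6, 8, 12, 17 (5 total).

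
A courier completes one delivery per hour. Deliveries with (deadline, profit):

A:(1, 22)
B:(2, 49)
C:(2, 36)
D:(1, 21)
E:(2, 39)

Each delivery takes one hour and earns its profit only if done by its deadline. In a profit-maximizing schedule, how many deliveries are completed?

Take jobs in profit order; each goes to the latest open slot no later than its deadline.
By profit: B(d2,49), E(d2,39), C(d2,36), A(d1,22), D(d1,21)
B→slot 2; E→slot 1; C skipped; A skipped; D skipped.
2 of 5 scheduled.

2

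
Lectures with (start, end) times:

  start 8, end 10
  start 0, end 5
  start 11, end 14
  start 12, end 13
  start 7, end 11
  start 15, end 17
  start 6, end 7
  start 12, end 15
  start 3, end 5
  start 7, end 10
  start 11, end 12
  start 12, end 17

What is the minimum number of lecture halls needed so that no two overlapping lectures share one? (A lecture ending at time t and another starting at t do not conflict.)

4

Count concurrent intervals with a sweep; the peak is the room count.
starts: [0, 3, 6, 7, 7, 8, 11, 11, 12, 12, 12, 15]
ends:   [5, 5, 7, 10, 10, 11, 12, 13, 14, 15, 17, 17]
s0→1 s3→2 e5→1 e5→0 s6→1 e7→0 s7→1 s7→2 s8→3 e10→2 e10→1 e11→0 s11→1 s11→2 e12→1 s12→2 s12→3 s12→4  — peak 4.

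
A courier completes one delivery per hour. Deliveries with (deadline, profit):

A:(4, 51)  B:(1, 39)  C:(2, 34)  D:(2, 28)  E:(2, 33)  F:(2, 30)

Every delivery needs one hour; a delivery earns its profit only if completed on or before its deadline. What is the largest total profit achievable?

Take jobs in profit order; each goes to the latest open slot no later than its deadline.
Profit order: A=51 B=39 C=34 E=33 F=30 D=28
Assign: A→slot 4, B→slot 1, C→slot 2, E skipped, F skipped, D skipped.
Slots: [1:B] [2:C] [4:A]
Profit = 39 + 34 + 51 = 124

124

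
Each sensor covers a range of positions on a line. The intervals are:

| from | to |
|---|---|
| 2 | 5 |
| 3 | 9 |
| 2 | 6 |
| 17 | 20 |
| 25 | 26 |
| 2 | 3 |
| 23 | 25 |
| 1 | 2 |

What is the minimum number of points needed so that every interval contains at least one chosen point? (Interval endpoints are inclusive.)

Process intervals by earliest right end; each time one isn't hit yet, stab at its right endpoint.
By right end: [1,2]  [2,3]  [2,5]  [2,6]  [3,9]  [17,20]  [23,25]  [25,26]
[1,2] uncovered → point at 2; [3,9] uncovered → point at 9; [17,20] uncovered → point at 20; [23,25] uncovered → point at 25.
Points: 2, 9, 20, 25 (4 total).

4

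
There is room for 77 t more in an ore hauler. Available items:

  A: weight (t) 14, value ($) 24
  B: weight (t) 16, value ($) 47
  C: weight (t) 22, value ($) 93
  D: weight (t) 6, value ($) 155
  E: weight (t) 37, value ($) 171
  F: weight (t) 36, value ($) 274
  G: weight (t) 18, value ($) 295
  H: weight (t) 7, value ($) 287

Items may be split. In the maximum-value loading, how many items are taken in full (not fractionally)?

Sort by value per unit weight and fill in that order.
Ratios (sorted): H 41.00, D 25.83, G 16.39, F 7.61, E 4.62, C 4.23, B 2.94, A 1.71
take H (7 @ 287); take D (6 @ 155); take G (18 @ 295); take F (36 @ 274); take 10/37 of E → 46.22. Capacity used 77/77.
4 item(s) taken whole; one partial (take 10/37 of E).

4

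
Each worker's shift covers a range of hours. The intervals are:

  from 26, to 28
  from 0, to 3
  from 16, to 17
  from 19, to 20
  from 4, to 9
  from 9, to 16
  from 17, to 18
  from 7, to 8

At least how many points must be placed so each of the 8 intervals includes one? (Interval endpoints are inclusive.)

6

Sorted: [0,3] [7,8] [4,9] [9,16] [16,17] [17,18] [19,20] [26,28]
{[0,3]} hit by 3; {[7,8],[4,9]} hit by 8; {[9,16],[16,17]} hit by 16; {[17,18]} hit by 18; {[19,20]} hit by 20; {[26,28]} hit by 28.
Points: 3, 8, 16, 18, 20, 28 (6 total).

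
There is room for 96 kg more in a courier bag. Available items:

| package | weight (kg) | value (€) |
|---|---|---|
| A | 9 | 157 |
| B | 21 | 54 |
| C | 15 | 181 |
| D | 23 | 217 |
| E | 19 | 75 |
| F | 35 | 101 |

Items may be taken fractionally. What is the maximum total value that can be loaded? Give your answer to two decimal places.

716.57

Order: A (157/9=17.44) > C (181/15=12.07) > D (217/23=9.43) > E (75/19=3.95) > F (101/35=2.89) > B (54/21=2.57)
Fill: take A (9 @ 157) → take C (15 @ 181) → take D (23 @ 217) → take E (19 @ 75) → take 30/35 of F → 86.57; 96/96 used.
Total value = 716.57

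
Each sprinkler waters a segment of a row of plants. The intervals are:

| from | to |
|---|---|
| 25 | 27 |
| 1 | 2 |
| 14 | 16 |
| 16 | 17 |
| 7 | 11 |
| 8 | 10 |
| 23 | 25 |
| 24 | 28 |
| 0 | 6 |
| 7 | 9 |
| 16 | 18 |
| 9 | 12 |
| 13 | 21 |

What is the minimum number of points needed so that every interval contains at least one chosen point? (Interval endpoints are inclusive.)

By right end: [1,2]  [0,6]  [7,9]  [8,10]  [7,11]  [9,12]  [14,16]  [16,17]  [16,18]  [13,21]  [23,25]  [25,27]  [24,28]
[1,2] uncovered → point at 2; [7,9] uncovered → point at 9; [14,16] uncovered → point at 16; [23,25] uncovered → point at 25.
Points: 2, 9, 16, 25 (4 total).

4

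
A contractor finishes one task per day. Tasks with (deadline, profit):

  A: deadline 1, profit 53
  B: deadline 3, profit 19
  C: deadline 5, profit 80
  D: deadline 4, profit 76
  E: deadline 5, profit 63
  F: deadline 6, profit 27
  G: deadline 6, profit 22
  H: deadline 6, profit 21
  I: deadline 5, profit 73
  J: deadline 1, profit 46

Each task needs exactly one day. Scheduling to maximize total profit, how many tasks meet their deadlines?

Profit order: C=80 D=76 I=73 E=63 A=53 J=46 F=27 G=22 H=21 B=19
Assign: C→slot 5, D→slot 4, I→slot 3, E→slot 2, A→slot 1, J skipped, F→slot 6, G skipped, H skipped, B skipped.
Slots: [1:A] [2:E] [3:I] [4:D] [5:C] [6:F]
6 of 10 scheduled.

6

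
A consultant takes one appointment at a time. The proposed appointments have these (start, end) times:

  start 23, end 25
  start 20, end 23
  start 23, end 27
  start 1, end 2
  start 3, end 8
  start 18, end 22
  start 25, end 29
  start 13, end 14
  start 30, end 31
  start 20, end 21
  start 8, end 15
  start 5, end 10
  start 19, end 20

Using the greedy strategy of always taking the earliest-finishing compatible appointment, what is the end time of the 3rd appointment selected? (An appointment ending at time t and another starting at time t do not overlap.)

14

Greedy by earliest finish: after sorting by end time, pick each interval compatible with the last pick.
By end time: (1,2), (3,8), (5,10), (13,14), (8,15), (19,20), (20,21), (18,22), (20,23), (23,25), (23,27), (25,29), (30,31).
Pick (1,2); next start ≥ 2 → (3,8); next start ≥ 8 → (13,14); next start ≥ 14 → (19,20); next start ≥ 20 → (20,21); next start ≥ 21 → (23,25); next start ≥ 25 → (25,29); next start ≥ 29 → (30,31).
Selected: (1,2) (3,8) (13,14) (19,20) (20,21) (23,25) (25,29) (30,31)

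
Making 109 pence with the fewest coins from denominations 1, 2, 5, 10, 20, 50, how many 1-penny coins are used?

Use the largest denomination that fits, subtract, and repeat.
109 − 2×50→9 − 1×5→4 − 2×2→0
Count of 1: 0

0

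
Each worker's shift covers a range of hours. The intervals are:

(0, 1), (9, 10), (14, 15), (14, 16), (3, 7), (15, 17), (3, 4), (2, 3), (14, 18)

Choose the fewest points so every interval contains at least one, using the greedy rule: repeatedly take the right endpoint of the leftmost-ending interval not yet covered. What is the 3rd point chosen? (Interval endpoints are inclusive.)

Sort by right endpoint; whenever an interval is uncovered, place a point at its right end.
Sorted: [0,1] [2,3] [3,4] [3,7] [9,10] [14,15] [14,16] [15,17] [14,18]
{[0,1]} hit by 1; {[2,3],[3,4],[3,7]} hit by 3; {[9,10]} hit by 10; {[14,15],[14,16],[15,17],[14,18]} hit by 15.
Points: 1, 3, 10, 15 (4 total).

10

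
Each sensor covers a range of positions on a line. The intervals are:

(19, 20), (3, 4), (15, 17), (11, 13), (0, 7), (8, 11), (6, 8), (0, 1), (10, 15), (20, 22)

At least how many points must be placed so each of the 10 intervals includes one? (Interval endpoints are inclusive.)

Process intervals by earliest right end; each time one isn't hit yet, stab at its right endpoint.
By right end: [0,1]  [3,4]  [0,7]  [6,8]  [8,11]  [11,13]  [10,15]  [15,17]  [19,20]  [20,22]
[0,1] uncovered → point at 1; [3,4] uncovered → point at 4; [6,8] uncovered → point at 8; [11,13] uncovered → point at 13; [15,17] uncovered → point at 17; [19,20] uncovered → point at 20.
Points: 1, 4, 8, 13, 17, 20 (6 total).

6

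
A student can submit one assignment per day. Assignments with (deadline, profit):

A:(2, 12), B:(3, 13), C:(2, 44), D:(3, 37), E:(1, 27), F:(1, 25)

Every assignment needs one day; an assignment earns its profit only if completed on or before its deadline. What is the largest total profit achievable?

108

Sort by profit descending; place each in the latest free slot ≤ its deadline.
By profit: C(d2,44), D(d3,37), E(d1,27), F(d1,25), B(d3,13), A(d2,12)
C→slot 2; D→slot 3; E→slot 1; F skipped; B skipped; A skipped.
Profit = 27 + 44 + 37 = 108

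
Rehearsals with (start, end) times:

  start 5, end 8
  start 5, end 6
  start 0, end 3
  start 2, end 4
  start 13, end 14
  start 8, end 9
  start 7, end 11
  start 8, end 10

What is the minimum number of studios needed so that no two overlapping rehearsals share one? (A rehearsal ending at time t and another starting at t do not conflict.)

3

The answer is the maximum number of intervals overlapping at any instant.
starts: [0, 2, 5, 5, 7, 8, 8, 13]
ends:   [3, 4, 6, 8, 9, 10, 11, 14]
s0→1 s2→2 e3→1 e4→0 s5→1 s5→2 e6→1 s7→2 e8→1 s8→2 s8→3  — peak 3.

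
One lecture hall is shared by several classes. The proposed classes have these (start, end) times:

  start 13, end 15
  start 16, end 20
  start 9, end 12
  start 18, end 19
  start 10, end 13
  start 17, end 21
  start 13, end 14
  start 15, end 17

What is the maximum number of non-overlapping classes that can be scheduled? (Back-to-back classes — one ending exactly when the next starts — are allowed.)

4

Sort by end time and greedily take each interval whose start is ≥ the last chosen end.
Sorted by end: (9,12)  (10,13)  (13,14)  (13,15)  (15,17)  (18,19)  (16,20)  (17,21)
take (9,12); take (13,14); skip (13,15); take (15,17); take (18,19); skip (16,20); skip (17,21).
Selected 4 classes.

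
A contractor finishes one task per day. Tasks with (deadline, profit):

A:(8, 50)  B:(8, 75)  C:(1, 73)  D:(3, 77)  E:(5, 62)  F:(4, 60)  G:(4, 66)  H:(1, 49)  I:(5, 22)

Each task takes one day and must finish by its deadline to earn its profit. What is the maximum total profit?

463

Profit order: D=77 B=75 C=73 G=66 E=62 F=60 A=50 H=49 I=22
Assign: D→slot 3, B→slot 8, C→slot 1, G→slot 4, E→slot 5, F→slot 2, A→slot 7, H skipped, I skipped.
Slots: [1:C] [2:F] [3:D] [4:G] [5:E] [7:A] [8:B]
Profit = 73 + 60 + 77 + 66 + 62 + 50 + 75 = 463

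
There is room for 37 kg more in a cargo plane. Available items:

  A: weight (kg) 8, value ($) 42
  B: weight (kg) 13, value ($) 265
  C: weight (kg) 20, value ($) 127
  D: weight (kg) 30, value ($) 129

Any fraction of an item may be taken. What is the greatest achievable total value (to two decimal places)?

Order: B (265/13=20.38) > C (127/20=6.35) > A (42/8=5.25) > D (129/30=4.30)
Fill: take B (13 @ 265) → take C (20 @ 127) → take 4/8 of A → 21.00; 37/37 used.
Total value = 413.00

413.00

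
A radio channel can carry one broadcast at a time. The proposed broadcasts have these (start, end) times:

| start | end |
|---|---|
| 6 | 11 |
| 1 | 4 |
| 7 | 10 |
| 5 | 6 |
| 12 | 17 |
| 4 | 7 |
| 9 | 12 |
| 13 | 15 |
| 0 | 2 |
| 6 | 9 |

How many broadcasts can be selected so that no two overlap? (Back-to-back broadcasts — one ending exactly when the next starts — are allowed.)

5

Sort by end time and greedily take each interval whose start is ≥ the last chosen end.
By end time: (0,2), (1,4), (5,6), (4,7), (6,9), (7,10), (6,11), (9,12), (13,15), (12,17).
Pick (0,2); next start ≥ 2 → (5,6); next start ≥ 6 → (6,9); next start ≥ 9 → (9,12); next start ≥ 12 → (13,15).
Selected 5 broadcasts.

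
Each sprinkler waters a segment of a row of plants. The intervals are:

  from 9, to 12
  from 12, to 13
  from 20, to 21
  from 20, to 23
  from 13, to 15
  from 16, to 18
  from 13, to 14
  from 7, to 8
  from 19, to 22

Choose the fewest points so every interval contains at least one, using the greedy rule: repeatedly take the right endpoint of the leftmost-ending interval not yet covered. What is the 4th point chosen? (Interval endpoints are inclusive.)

Process intervals by earliest right end; each time one isn't hit yet, stab at its right endpoint.
By right end: [7,8]  [9,12]  [12,13]  [13,14]  [13,15]  [16,18]  [20,21]  [19,22]  [20,23]
[7,8] uncovered → point at 8; [9,12] uncovered → point at 12; [13,14] uncovered → point at 14; [16,18] uncovered → point at 18; [20,21] uncovered → point at 21.
Points: 8, 12, 14, 18, 21 (5 total).

18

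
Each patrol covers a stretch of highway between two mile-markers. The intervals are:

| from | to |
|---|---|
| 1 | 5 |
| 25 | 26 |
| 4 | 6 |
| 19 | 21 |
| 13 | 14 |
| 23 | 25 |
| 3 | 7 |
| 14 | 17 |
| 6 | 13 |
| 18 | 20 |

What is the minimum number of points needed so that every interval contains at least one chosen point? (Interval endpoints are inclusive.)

5

By right end: [1,5]  [4,6]  [3,7]  [6,13]  [13,14]  [14,17]  [18,20]  [19,21]  [23,25]  [25,26]
[1,5] uncovered → point at 5; [6,13] uncovered → point at 13; [14,17] uncovered → point at 17; [18,20] uncovered → point at 20; [23,25] uncovered → point at 25.
Points: 5, 13, 17, 20, 25 (5 total).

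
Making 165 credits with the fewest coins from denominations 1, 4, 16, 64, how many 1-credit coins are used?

1

165 = 2×64 + 2×16 + 1×4 + 1×1
Count of 1: 1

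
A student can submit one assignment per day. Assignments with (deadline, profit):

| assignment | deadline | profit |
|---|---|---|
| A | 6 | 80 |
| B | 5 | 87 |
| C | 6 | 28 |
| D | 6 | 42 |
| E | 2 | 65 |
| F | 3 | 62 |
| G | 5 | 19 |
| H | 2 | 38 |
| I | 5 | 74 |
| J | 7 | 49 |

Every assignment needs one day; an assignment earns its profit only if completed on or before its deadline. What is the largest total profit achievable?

Sort by profit descending; place each in the latest free slot ≤ its deadline.
Profit order: B=87 A=80 I=74 E=65 F=62 J=49 D=42 H=38 C=28 G=19
Assign: B→slot 5, A→slot 6, I→slot 4, E→slot 2, F→slot 3, J→slot 7, D→slot 1, H skipped, C skipped, G skipped.
Slots: [1:D] [2:E] [3:F] [4:I] [5:B] [6:A] [7:J]
Profit = 42 + 65 + 62 + 74 + 87 + 80 + 49 = 459

459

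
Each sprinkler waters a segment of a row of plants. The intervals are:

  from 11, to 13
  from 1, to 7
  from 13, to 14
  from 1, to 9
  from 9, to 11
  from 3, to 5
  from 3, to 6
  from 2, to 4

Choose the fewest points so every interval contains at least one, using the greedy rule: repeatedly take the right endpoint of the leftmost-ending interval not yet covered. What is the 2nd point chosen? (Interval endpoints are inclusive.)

Process intervals by earliest right end; each time one isn't hit yet, stab at its right endpoint.
By right end: [2,4]  [3,5]  [3,6]  [1,7]  [1,9]  [9,11]  [11,13]  [13,14]
[2,4] uncovered → point at 4; [9,11] uncovered → point at 11; [13,14] uncovered → point at 14.
Points: 4, 11, 14 (3 total).

11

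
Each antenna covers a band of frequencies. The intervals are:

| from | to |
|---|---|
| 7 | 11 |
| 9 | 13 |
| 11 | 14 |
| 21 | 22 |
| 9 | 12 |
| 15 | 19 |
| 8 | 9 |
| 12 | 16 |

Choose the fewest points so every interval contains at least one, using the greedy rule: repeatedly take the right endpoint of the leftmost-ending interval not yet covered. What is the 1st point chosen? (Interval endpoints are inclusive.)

9

Process intervals by earliest right end; each time one isn't hit yet, stab at its right endpoint.
Sorted: [8,9] [7,11] [9,12] [9,13] [11,14] [12,16] [15,19] [21,22]
{[8,9],[7,11],[9,12],[9,13]} hit by 9; {[11,14],[12,16]} hit by 14; {[15,19]} hit by 19; {[21,22]} hit by 22.
Points: 9, 14, 19, 22 (4 total).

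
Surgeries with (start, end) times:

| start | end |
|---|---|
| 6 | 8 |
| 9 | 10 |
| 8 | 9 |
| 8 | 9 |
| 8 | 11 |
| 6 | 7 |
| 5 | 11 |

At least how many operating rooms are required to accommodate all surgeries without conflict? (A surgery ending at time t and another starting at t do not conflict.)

The answer is the maximum number of intervals overlapping at any instant.
starts: [5, 6, 6, 8, 8, 8, 9]
ends:   [7, 8, 9, 9, 10, 11, 11]
s5→1 s6→2 s6→3 e7→2 e8→1 s8→2 s8→3 s8→4  — peak 4.

4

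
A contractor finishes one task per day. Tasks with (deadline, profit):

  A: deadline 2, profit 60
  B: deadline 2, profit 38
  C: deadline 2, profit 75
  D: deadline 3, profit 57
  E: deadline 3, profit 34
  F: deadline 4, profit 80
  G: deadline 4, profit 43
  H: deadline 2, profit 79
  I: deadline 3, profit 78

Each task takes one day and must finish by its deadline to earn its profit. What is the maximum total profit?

Take jobs in profit order; each goes to the latest open slot no later than its deadline.
Profit order: F=80 H=79 I=78 C=75 A=60 D=57 G=43 B=38 E=34
Assign: F→slot 4, H→slot 2, I→slot 3, C→slot 1, A skipped, D skipped, G skipped, B skipped, E skipped.
Slots: [1:C] [2:H] [3:I] [4:F]
Profit = 75 + 79 + 78 + 80 = 312

312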